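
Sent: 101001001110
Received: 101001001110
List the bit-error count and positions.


XOR: 000000000000

0 errors (received matches sent)


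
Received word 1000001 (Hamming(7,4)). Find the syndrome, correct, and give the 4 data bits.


Syndrome = 6: error at position 6

Data: 0011 (corrected bit 6)


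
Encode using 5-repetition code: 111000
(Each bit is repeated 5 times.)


Each bit -> 5 copies

111111111111111000000000000000


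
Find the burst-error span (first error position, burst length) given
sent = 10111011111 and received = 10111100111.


XOR: 00000111000

Burst at position 5, length 3


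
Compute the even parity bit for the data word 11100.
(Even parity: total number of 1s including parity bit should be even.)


Number of 1s in data: 3
Parity bit: 1

1


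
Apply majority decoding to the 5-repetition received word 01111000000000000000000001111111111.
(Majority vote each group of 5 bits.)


Groups: 01111, 00000, 00000, 00000, 00000, 11111, 11111
Majority votes: 1000011

1000011


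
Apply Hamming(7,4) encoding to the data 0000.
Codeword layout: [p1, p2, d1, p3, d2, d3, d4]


Parity bits: p1=0, p2=0, p3=0

0000000


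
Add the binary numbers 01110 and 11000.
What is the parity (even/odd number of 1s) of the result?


01110 = 14
11000 = 24
Sum = 38 = 100110
1s count = 3

odd parity (3 ones in 100110)


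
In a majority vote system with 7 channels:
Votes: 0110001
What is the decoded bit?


Ones: 3 out of 7
Threshold: 4

0 (3/7 voted 1)


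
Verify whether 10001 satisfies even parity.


Number of 1s: 2

Yes, parity is correct (2 ones)


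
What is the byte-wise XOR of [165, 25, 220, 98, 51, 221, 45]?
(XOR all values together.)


XOR chain: 165 ^ 25 ^ 220 ^ 98 ^ 51 ^ 221 ^ 45 = 193

193


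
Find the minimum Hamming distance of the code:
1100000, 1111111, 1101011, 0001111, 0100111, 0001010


Comparing all pairs, minimum distance: 2
Can detect 1 errors, correct 0 errors

2


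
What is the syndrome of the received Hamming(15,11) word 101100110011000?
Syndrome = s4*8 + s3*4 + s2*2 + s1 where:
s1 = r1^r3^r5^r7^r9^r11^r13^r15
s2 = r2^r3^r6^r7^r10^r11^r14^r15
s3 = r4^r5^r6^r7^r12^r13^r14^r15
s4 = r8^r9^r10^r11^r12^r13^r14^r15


s1=0, s2=1, s3=1, s4=1

Syndrome = 14 (error at position 14)


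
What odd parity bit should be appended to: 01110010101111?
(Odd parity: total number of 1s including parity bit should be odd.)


Number of 1s in data: 9
Parity bit: 0

0


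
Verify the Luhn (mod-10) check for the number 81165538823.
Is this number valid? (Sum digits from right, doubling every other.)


Luhn sum = 45
45 mod 10 = 5

Invalid (Luhn sum mod 10 = 5)


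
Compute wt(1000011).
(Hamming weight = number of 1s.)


Counting 1s in 1000011

3


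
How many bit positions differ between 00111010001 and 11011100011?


XOR: 11100110010
Count of 1s: 6

6


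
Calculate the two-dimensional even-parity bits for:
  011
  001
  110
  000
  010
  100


Row parities: 010011
Column parities: 010

Row P: 010011, Col P: 010, Corner: 1


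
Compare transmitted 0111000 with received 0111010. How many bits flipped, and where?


XOR: 0000010

1 error(s) at position(s): 5


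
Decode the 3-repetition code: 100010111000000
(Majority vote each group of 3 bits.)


Groups: 100, 010, 111, 000, 000
Majority votes: 00100

00100


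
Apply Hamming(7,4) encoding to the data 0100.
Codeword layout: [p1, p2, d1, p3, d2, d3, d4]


Parity bits: p1=1, p2=0, p3=1

1001100


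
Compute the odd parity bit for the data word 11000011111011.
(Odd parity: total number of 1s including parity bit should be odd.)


Number of 1s in data: 9
Parity bit: 0

0


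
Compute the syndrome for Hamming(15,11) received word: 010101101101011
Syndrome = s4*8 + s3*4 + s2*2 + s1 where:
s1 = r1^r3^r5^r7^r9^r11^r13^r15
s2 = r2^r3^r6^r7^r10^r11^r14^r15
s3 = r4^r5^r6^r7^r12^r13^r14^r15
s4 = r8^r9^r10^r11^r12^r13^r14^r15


s1=1, s2=0, s3=0, s4=1

Syndrome = 9 (error at position 9)


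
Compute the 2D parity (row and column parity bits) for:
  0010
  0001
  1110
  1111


Row parities: 1110
Column parities: 0010

Row P: 1110, Col P: 0010, Corner: 1


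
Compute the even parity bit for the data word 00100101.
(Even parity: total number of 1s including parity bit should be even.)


Number of 1s in data: 3
Parity bit: 1

1


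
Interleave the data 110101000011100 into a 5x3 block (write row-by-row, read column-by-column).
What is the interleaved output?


Matrix:
  110
  101
  000
  011
  100
Read columns: 110011001001010

110011001001010


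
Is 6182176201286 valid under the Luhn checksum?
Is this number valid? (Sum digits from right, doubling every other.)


Luhn sum = 53
53 mod 10 = 3

Invalid (Luhn sum mod 10 = 3)


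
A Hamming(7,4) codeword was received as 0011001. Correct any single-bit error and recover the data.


Syndrome = 0: no error detected

Data: 1001 (no errors)


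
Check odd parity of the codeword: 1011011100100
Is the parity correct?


Number of 1s: 7

Yes, parity is correct (7 ones)


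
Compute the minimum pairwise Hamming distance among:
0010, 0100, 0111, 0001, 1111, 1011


Comparing all pairs, minimum distance: 1
Can detect 0 errors, correct 0 errors

1


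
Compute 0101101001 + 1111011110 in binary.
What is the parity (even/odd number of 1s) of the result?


0101101001 = 361
1111011110 = 990
Sum = 1351 = 10101000111
1s count = 6

even parity (6 ones in 10101000111)


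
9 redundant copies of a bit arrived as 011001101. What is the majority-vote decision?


Ones: 5 out of 9
Threshold: 5

1 (5/9 voted 1)


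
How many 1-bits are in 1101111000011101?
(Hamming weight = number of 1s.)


Counting 1s in 1101111000011101

10


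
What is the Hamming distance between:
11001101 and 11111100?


XOR: 00110001
Count of 1s: 3

3


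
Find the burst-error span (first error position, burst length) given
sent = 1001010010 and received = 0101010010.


XOR: 1100000000

Burst at position 0, length 2


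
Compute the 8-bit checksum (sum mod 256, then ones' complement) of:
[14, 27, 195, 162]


Sum = 398 mod 256 = 142
Complement = 113

113


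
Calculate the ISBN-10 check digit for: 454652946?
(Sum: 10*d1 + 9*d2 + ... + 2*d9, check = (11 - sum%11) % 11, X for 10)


Weighted sum: 259
259 mod 11 = 6

Check digit: 5


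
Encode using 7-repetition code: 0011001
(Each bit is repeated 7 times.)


Each bit -> 7 copies

0000000000000011111111111111000000000000001111111


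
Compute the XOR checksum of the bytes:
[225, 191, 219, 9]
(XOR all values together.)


XOR chain: 225 ^ 191 ^ 219 ^ 9 = 140

140


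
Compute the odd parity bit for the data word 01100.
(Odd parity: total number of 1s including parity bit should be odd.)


Number of 1s in data: 2
Parity bit: 1

1


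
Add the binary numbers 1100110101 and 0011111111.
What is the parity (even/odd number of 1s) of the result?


1100110101 = 821
0011111111 = 255
Sum = 1076 = 10000110100
1s count = 4

even parity (4 ones in 10000110100)


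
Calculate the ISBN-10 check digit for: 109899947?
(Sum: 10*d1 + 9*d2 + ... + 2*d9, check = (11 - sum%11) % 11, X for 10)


Weighted sum: 299
299 mod 11 = 2

Check digit: 9


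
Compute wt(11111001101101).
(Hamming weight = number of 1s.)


Counting 1s in 11111001101101

10


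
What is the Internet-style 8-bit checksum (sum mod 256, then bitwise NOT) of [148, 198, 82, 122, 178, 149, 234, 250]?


Sum = 1361 mod 256 = 81
Complement = 174

174


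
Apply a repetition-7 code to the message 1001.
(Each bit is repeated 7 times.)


Each bit -> 7 copies

1111111000000000000001111111


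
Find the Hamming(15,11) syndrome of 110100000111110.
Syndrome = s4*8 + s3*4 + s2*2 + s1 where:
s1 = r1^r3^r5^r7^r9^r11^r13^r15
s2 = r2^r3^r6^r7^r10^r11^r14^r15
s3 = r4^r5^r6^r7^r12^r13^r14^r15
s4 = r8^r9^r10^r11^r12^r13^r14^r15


s1=1, s2=0, s3=0, s4=1

Syndrome = 9 (error at position 9)


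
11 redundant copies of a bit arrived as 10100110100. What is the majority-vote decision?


Ones: 5 out of 11
Threshold: 6

0 (5/11 voted 1)


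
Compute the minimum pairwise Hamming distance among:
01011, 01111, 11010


Comparing all pairs, minimum distance: 1
Can detect 0 errors, correct 0 errors

1


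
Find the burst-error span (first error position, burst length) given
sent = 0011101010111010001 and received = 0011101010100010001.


XOR: 0000000000011000000

Burst at position 11, length 2


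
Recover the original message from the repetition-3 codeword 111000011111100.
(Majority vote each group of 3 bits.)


Groups: 111, 000, 011, 111, 100
Majority votes: 10110

10110


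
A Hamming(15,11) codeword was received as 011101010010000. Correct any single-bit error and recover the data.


Syndrome = 0: no error detected

Data: 10100010000 (no errors)


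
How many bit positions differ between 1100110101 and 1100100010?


XOR: 0000010111
Count of 1s: 4

4


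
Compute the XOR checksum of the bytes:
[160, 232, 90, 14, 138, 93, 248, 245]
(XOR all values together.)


XOR chain: 160 ^ 232 ^ 90 ^ 14 ^ 138 ^ 93 ^ 248 ^ 245 = 198

198


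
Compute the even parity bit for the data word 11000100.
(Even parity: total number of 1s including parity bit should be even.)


Number of 1s in data: 3
Parity bit: 1

1


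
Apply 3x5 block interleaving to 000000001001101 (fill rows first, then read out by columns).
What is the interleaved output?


Matrix:
  00000
  00010
  01101
Read columns: 000001001010001

000001001010001


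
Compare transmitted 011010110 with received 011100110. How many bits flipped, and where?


XOR: 000110000

2 error(s) at position(s): 3, 4


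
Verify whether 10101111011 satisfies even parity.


Number of 1s: 8

Yes, parity is correct (8 ones)


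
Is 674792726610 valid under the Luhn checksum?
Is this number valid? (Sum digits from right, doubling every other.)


Luhn sum = 54
54 mod 10 = 4

Invalid (Luhn sum mod 10 = 4)


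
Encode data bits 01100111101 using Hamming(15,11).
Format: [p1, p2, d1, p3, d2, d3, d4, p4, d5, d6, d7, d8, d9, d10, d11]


Parity bits: p1=0, p2=0, p3=1, p4=1

000111010111101


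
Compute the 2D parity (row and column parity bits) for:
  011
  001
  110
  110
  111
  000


Row parities: 010010
Column parities: 101

Row P: 010010, Col P: 101, Corner: 0


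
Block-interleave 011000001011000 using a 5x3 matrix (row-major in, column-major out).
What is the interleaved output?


Matrix:
  011
  000
  001
  011
  000
Read columns: 000001001010110

000001001010110


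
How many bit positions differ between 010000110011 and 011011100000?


XOR: 001011010011
Count of 1s: 6

6


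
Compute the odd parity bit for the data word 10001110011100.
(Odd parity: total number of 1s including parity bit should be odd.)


Number of 1s in data: 7
Parity bit: 0

0


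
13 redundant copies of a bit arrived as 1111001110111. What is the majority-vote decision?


Ones: 10 out of 13
Threshold: 7

1 (10/13 voted 1)


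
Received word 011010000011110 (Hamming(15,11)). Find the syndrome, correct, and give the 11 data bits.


Syndrome = 0: no error detected

Data: 11000011110 (no errors)


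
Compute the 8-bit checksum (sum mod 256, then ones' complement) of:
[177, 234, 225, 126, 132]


Sum = 894 mod 256 = 126
Complement = 129

129


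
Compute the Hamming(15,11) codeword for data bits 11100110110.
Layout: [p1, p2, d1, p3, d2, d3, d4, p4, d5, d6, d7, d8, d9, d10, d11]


Parity bits: p1=0, p2=1, p3=0, p4=0

011011000110110


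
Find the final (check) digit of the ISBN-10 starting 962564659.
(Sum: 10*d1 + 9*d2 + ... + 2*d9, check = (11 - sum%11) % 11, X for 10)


Weighted sum: 308
308 mod 11 = 0

Check digit: 0


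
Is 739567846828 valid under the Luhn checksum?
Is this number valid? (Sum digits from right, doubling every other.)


Luhn sum = 66
66 mod 10 = 6

Invalid (Luhn sum mod 10 = 6)


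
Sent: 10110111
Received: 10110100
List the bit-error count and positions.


XOR: 00000011

2 error(s) at position(s): 6, 7


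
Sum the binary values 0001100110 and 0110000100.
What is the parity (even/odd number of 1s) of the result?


0001100110 = 102
0110000100 = 388
Sum = 490 = 111101010
1s count = 6

even parity (6 ones in 111101010)


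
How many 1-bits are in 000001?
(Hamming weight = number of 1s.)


Counting 1s in 000001

1


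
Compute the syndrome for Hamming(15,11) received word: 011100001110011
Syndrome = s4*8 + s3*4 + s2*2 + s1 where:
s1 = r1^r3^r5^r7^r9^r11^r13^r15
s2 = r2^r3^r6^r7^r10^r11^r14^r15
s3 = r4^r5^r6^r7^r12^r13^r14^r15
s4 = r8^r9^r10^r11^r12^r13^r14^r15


s1=0, s2=0, s3=1, s4=1

Syndrome = 12 (error at position 12)


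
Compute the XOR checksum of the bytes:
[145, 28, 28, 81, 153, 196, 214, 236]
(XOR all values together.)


XOR chain: 145 ^ 28 ^ 28 ^ 81 ^ 153 ^ 196 ^ 214 ^ 236 = 167

167


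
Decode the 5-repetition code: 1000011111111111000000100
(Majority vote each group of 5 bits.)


Groups: 10000, 11111, 11111, 10000, 00100
Majority votes: 01100

01100


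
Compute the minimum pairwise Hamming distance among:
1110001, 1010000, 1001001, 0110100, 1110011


Comparing all pairs, minimum distance: 1
Can detect 0 errors, correct 0 errors

1


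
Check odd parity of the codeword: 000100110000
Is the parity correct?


Number of 1s: 3

Yes, parity is correct (3 ones)


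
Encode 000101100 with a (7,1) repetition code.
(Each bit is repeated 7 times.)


Each bit -> 7 copies

000000000000000000000111111100000001111111111111100000000000000


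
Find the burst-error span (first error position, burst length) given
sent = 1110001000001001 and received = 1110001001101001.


XOR: 0000000001100000

Burst at position 9, length 2


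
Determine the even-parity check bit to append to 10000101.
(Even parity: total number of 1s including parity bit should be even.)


Number of 1s in data: 3
Parity bit: 1

1


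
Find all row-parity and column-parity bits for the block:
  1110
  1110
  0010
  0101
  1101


Row parities: 11101
Column parities: 1010

Row P: 11101, Col P: 1010, Corner: 0


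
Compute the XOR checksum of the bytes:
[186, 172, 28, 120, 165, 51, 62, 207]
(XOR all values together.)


XOR chain: 186 ^ 172 ^ 28 ^ 120 ^ 165 ^ 51 ^ 62 ^ 207 = 21

21


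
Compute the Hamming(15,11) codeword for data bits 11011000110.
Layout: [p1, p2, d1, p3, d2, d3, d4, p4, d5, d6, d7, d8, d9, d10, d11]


Parity bits: p1=1, p2=1, p3=0, p4=1

111010111000110


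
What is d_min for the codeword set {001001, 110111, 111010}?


Comparing all pairs, minimum distance: 3
Can detect 2 errors, correct 1 errors

3


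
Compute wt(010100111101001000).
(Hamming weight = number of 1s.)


Counting 1s in 010100111101001000

8


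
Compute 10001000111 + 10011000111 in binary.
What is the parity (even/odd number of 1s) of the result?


10001000111 = 1095
10011000111 = 1223
Sum = 2318 = 100100001110
1s count = 5

odd parity (5 ones in 100100001110)


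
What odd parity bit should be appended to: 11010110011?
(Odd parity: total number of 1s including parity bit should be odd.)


Number of 1s in data: 7
Parity bit: 0

0


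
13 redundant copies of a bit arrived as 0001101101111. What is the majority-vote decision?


Ones: 8 out of 13
Threshold: 7

1 (8/13 voted 1)


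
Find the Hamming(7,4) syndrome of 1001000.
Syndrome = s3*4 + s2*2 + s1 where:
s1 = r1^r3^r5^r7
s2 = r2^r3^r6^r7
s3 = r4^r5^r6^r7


s1=1, s2=0, s3=1

Syndrome = 5 (error at position 5)


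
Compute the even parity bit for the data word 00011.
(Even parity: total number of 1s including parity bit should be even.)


Number of 1s in data: 2
Parity bit: 0

0


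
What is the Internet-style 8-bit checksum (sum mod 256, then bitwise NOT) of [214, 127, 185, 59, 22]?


Sum = 607 mod 256 = 95
Complement = 160

160


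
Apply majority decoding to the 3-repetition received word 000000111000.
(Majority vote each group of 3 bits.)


Groups: 000, 000, 111, 000
Majority votes: 0010

0010


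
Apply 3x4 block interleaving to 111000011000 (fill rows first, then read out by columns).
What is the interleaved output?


Matrix:
  1110
  0001
  1000
Read columns: 101100100010

101100100010


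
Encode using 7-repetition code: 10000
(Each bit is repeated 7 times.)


Each bit -> 7 copies

11111110000000000000000000000000000


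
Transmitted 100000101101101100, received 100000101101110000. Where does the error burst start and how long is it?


XOR: 000000000000011100

Burst at position 13, length 3


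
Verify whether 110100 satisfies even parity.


Number of 1s: 3

No, parity error (3 ones)


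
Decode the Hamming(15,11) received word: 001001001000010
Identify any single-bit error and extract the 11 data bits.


Syndrome = 2: error at position 2

Data: 10101000010 (corrected bit 2)


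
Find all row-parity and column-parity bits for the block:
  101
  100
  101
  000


Row parities: 0100
Column parities: 100

Row P: 0100, Col P: 100, Corner: 1


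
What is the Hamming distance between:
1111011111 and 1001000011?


XOR: 0110011100
Count of 1s: 5

5


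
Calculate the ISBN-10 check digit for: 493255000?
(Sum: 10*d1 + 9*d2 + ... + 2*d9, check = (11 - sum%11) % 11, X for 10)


Weighted sum: 214
214 mod 11 = 5

Check digit: 6


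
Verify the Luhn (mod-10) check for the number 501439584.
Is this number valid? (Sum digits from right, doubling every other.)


Luhn sum = 42
42 mod 10 = 2

Invalid (Luhn sum mod 10 = 2)


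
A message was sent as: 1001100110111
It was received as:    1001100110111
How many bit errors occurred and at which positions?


XOR: 0000000000000

0 errors (received matches sent)


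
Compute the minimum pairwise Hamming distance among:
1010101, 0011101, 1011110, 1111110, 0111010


Comparing all pairs, minimum distance: 1
Can detect 0 errors, correct 0 errors

1


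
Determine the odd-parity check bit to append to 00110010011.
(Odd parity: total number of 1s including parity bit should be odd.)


Number of 1s in data: 5
Parity bit: 0

0


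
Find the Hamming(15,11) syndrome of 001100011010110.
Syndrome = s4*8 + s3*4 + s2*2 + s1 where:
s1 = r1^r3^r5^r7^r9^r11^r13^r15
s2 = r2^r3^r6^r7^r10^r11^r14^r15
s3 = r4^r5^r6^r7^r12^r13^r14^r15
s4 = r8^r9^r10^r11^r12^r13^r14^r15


s1=0, s2=1, s3=1, s4=1

Syndrome = 14 (error at position 14)


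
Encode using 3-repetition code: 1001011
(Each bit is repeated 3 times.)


Each bit -> 3 copies

111000000111000111111


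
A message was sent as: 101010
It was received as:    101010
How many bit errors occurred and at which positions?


XOR: 000000

0 errors (received matches sent)


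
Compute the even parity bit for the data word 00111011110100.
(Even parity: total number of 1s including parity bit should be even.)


Number of 1s in data: 8
Parity bit: 0

0


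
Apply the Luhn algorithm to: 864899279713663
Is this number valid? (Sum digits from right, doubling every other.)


Luhn sum = 80
80 mod 10 = 0

Valid (Luhn sum mod 10 = 0)


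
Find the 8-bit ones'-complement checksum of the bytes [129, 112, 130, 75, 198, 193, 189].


Sum = 1026 mod 256 = 2
Complement = 253

253


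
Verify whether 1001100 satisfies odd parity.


Number of 1s: 3

Yes, parity is correct (3 ones)


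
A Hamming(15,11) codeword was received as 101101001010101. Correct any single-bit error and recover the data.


Syndrome = 0: no error detected

Data: 10101010101 (no errors)


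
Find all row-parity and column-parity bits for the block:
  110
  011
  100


Row parities: 001
Column parities: 001

Row P: 001, Col P: 001, Corner: 1


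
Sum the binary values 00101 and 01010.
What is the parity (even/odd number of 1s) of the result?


00101 = 5
01010 = 10
Sum = 15 = 1111
1s count = 4

even parity (4 ones in 1111)


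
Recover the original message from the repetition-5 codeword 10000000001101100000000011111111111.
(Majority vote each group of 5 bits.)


Groups: 10000, 00000, 11011, 00000, 00001, 11111, 11111
Majority votes: 0010011

0010011


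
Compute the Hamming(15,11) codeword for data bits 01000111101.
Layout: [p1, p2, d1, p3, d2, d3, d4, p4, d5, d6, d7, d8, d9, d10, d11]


Parity bits: p1=0, p2=1, p3=0, p4=1

010010010111101


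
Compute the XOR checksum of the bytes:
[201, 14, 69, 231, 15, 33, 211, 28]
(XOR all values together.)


XOR chain: 201 ^ 14 ^ 69 ^ 231 ^ 15 ^ 33 ^ 211 ^ 28 = 132

132


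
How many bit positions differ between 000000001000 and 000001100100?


XOR: 000001101100
Count of 1s: 4

4


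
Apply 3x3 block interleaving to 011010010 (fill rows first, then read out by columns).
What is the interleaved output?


Matrix:
  011
  010
  010
Read columns: 000111100

000111100


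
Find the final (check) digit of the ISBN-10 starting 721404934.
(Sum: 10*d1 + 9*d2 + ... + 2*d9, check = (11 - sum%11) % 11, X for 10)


Weighted sum: 197
197 mod 11 = 10

Check digit: 1


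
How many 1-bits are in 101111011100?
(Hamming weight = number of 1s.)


Counting 1s in 101111011100

8


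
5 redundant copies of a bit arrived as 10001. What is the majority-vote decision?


Ones: 2 out of 5
Threshold: 3

0 (2/5 voted 1)


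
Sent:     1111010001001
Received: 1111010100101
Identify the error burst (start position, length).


XOR: 0000000101100

Burst at position 7, length 4


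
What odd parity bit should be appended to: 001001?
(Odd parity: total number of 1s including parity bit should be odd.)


Number of 1s in data: 2
Parity bit: 1

1


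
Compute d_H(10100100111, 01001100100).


XOR: 11101000011
Count of 1s: 6

6


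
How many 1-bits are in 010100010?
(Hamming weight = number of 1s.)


Counting 1s in 010100010

3


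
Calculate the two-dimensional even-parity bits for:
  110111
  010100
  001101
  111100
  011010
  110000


Row parities: 101010
Column parities: 111000

Row P: 101010, Col P: 111000, Corner: 1


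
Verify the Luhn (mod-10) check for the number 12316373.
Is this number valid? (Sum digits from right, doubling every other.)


Luhn sum = 25
25 mod 10 = 5

Invalid (Luhn sum mod 10 = 5)


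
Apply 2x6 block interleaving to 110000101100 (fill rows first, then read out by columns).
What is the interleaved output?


Matrix:
  110000
  101100
Read columns: 111001010000

111001010000


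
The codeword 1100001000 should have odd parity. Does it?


Number of 1s: 3

Yes, parity is correct (3 ones)


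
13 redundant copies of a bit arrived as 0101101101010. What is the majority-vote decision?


Ones: 7 out of 13
Threshold: 7

1 (7/13 voted 1)


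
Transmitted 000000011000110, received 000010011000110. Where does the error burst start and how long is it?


XOR: 000010000000000

Burst at position 4, length 1


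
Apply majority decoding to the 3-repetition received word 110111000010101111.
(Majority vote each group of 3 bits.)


Groups: 110, 111, 000, 010, 101, 111
Majority votes: 110011

110011


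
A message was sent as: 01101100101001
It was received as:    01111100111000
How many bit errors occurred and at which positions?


XOR: 00010000010001

3 error(s) at position(s): 3, 9, 13


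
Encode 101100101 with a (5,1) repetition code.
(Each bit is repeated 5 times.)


Each bit -> 5 copies

111110000011111111110000000000111110000011111


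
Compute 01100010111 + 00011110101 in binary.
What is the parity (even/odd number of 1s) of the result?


01100010111 = 791
00011110101 = 245
Sum = 1036 = 10000001100
1s count = 3

odd parity (3 ones in 10000001100)


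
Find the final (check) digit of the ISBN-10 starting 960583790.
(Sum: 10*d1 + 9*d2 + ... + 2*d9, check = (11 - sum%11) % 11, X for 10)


Weighted sum: 297
297 mod 11 = 0

Check digit: 0


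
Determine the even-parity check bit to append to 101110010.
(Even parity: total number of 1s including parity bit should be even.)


Number of 1s in data: 5
Parity bit: 1

1


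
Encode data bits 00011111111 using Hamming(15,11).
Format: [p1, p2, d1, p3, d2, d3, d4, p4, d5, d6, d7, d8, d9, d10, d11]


Parity bits: p1=1, p2=1, p3=1, p4=1

110100111111111


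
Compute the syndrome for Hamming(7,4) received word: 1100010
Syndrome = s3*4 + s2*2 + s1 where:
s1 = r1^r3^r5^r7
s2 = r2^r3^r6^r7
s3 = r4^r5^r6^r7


s1=1, s2=0, s3=1

Syndrome = 5 (error at position 5)


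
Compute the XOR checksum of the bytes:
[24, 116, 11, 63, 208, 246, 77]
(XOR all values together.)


XOR chain: 24 ^ 116 ^ 11 ^ 63 ^ 208 ^ 246 ^ 77 = 51

51


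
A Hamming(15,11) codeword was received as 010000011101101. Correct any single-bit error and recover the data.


Syndrome = 7: error at position 7

Data: 00011101101 (corrected bit 7)


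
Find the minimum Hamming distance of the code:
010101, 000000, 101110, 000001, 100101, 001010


Comparing all pairs, minimum distance: 1
Can detect 0 errors, correct 0 errors

1


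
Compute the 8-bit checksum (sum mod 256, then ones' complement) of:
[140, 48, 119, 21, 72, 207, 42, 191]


Sum = 840 mod 256 = 72
Complement = 183

183


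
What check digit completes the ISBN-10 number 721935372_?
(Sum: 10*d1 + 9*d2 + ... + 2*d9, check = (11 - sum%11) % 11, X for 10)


Weighted sum: 239
239 mod 11 = 8

Check digit: 3


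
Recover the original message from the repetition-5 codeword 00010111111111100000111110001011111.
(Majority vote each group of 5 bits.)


Groups: 00010, 11111, 11111, 00000, 11111, 00010, 11111
Majority votes: 0110101

0110101


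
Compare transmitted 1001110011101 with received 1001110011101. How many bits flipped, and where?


XOR: 0000000000000

0 errors (received matches sent)


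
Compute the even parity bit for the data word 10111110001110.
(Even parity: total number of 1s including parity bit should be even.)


Number of 1s in data: 9
Parity bit: 1

1


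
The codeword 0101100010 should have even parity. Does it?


Number of 1s: 4

Yes, parity is correct (4 ones)


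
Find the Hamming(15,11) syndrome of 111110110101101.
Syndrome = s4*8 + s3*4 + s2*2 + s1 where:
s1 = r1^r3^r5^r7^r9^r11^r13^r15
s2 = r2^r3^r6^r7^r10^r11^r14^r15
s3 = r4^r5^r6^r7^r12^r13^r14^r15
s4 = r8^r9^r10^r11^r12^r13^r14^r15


s1=0, s2=1, s3=0, s4=1

Syndrome = 10 (error at position 10)


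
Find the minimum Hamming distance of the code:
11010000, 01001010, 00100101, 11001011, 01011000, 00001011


Comparing all pairs, minimum distance: 2
Can detect 1 errors, correct 0 errors

2


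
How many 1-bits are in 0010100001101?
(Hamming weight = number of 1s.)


Counting 1s in 0010100001101

5


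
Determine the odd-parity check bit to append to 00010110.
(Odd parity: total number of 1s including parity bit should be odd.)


Number of 1s in data: 3
Parity bit: 0

0


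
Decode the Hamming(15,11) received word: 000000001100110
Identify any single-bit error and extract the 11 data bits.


Syndrome = 0: no error detected

Data: 00001100110 (no errors)


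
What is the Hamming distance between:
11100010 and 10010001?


XOR: 01110011
Count of 1s: 5

5


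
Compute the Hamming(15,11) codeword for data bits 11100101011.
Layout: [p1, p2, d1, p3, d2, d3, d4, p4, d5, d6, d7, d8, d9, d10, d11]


Parity bits: p1=1, p2=1, p3=1, p4=0

111111000101011


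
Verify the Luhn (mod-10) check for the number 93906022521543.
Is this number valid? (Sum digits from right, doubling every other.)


Luhn sum = 51
51 mod 10 = 1

Invalid (Luhn sum mod 10 = 1)


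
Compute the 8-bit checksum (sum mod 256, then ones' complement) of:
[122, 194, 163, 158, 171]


Sum = 808 mod 256 = 40
Complement = 215

215


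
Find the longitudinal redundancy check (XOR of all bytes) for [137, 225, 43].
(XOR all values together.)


XOR chain: 137 ^ 225 ^ 43 = 67

67


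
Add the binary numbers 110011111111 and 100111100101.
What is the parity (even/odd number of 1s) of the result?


110011111111 = 3327
100111100101 = 2533
Sum = 5860 = 1011011100100
1s count = 7

odd parity (7 ones in 1011011100100)


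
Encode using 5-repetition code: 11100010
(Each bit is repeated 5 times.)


Each bit -> 5 copies

1111111111111110000000000000001111100000


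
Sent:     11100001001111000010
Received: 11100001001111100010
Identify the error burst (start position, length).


XOR: 00000000000000100000

Burst at position 14, length 1


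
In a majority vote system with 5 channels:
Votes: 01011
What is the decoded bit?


Ones: 3 out of 5
Threshold: 3

1 (3/5 voted 1)


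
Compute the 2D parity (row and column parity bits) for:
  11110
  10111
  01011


Row parities: 001
Column parities: 00010

Row P: 001, Col P: 00010, Corner: 1


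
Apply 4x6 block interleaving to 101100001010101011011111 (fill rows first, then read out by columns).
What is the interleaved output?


Matrix:
  101100
  001010
  101011
  011111
Read columns: 101000011111100101110011

101000011111100101110011


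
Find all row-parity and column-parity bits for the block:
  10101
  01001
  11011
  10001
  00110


Row parities: 10000
Column parities: 10000

Row P: 10000, Col P: 10000, Corner: 1


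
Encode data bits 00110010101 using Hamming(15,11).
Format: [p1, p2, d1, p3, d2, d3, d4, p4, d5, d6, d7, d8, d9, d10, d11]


Parity bits: p1=0, p2=0, p3=0, p4=1

000001110010101


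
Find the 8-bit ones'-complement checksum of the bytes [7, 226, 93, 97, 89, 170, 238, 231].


Sum = 1151 mod 256 = 127
Complement = 128

128


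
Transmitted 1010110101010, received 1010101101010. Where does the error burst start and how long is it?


XOR: 0000011000000

Burst at position 5, length 2


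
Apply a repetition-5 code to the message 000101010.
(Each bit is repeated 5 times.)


Each bit -> 5 copies

000000000000000111110000011111000001111100000


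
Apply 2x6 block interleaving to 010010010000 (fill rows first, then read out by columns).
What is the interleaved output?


Matrix:
  010010
  010000
Read columns: 001100001000

001100001000


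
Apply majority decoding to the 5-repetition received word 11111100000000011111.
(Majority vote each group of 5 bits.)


Groups: 11111, 10000, 00000, 11111
Majority votes: 1001

1001


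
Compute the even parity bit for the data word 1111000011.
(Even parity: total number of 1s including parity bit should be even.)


Number of 1s in data: 6
Parity bit: 0

0


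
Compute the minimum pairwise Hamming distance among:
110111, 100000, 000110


Comparing all pairs, minimum distance: 3
Can detect 2 errors, correct 1 errors

3


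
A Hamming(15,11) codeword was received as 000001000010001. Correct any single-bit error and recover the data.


Syndrome = 2: error at position 2

Data: 00100010001 (corrected bit 2)


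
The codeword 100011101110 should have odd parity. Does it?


Number of 1s: 7

Yes, parity is correct (7 ones)


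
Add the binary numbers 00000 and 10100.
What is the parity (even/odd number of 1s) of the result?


00000 = 0
10100 = 20
Sum = 20 = 10100
1s count = 2

even parity (2 ones in 10100)


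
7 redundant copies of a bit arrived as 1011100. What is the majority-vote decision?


Ones: 4 out of 7
Threshold: 4

1 (4/7 voted 1)


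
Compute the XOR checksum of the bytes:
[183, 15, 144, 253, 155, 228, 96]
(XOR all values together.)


XOR chain: 183 ^ 15 ^ 144 ^ 253 ^ 155 ^ 228 ^ 96 = 202

202


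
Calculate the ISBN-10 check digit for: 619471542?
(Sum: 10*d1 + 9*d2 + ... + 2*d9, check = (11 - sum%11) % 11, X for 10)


Weighted sum: 252
252 mod 11 = 10

Check digit: 1


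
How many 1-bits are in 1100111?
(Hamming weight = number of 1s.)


Counting 1s in 1100111

5


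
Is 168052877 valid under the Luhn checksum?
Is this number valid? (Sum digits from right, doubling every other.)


Luhn sum = 41
41 mod 10 = 1

Invalid (Luhn sum mod 10 = 1)


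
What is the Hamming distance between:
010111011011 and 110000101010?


XOR: 100111110001
Count of 1s: 7

7


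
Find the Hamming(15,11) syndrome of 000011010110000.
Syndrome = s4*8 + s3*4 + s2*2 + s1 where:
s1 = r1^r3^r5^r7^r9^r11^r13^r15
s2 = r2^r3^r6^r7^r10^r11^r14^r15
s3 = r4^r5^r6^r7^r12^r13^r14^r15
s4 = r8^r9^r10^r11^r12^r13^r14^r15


s1=0, s2=1, s3=0, s4=1

Syndrome = 10 (error at position 10)


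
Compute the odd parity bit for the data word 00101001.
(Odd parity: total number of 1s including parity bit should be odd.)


Number of 1s in data: 3
Parity bit: 0

0


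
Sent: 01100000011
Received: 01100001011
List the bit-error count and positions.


XOR: 00000001000

1 error(s) at position(s): 7


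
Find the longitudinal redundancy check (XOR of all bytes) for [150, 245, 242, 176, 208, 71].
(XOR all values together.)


XOR chain: 150 ^ 245 ^ 242 ^ 176 ^ 208 ^ 71 = 182

182


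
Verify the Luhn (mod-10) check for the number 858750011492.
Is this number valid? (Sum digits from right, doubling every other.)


Luhn sum = 45
45 mod 10 = 5

Invalid (Luhn sum mod 10 = 5)


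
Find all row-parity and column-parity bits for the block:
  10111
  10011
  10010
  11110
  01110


Row parities: 01001
Column parities: 00110

Row P: 01001, Col P: 00110, Corner: 0


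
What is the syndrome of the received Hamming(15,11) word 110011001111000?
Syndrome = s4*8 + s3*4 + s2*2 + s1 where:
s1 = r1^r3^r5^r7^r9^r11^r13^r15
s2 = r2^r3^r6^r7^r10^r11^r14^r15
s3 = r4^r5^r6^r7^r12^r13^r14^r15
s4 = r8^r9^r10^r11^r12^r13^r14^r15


s1=0, s2=0, s3=1, s4=0

Syndrome = 4 (error at position 4)


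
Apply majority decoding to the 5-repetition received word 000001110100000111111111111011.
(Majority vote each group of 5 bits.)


Groups: 00000, 11101, 00000, 11111, 11111, 11011
Majority votes: 010111

010111


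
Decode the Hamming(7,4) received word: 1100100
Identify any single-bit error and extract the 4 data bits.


Syndrome = 6: error at position 6

Data: 0110 (corrected bit 6)


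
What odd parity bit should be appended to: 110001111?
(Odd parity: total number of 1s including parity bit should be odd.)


Number of 1s in data: 6
Parity bit: 1

1


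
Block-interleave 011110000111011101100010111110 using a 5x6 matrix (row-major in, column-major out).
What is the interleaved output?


Matrix:
  011110
  000111
  011101
  100010
  111110
Read columns: 000111010110101111011101101100

000111010110101111011101101100


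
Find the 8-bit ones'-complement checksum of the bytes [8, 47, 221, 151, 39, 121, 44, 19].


Sum = 650 mod 256 = 138
Complement = 117

117


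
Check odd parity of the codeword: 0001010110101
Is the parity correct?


Number of 1s: 6

No, parity error (6 ones)


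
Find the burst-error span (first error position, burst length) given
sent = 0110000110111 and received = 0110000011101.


XOR: 0000000101010

Burst at position 7, length 5


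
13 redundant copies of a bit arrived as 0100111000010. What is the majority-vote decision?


Ones: 5 out of 13
Threshold: 7

0 (5/13 voted 1)


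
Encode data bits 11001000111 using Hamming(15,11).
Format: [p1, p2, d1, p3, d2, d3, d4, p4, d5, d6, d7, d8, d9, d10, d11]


Parity bits: p1=1, p2=1, p3=0, p4=0

111010001000111


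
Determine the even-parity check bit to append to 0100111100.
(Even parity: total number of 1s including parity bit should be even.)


Number of 1s in data: 5
Parity bit: 1

1


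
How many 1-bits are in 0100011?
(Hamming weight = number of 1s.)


Counting 1s in 0100011

3


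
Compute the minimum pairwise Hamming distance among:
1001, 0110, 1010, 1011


Comparing all pairs, minimum distance: 1
Can detect 0 errors, correct 0 errors

1


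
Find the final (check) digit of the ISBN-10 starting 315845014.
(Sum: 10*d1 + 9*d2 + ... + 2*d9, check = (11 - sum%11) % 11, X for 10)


Weighted sum: 195
195 mod 11 = 8

Check digit: 3


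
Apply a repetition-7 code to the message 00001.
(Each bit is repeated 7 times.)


Each bit -> 7 copies

00000000000000000000000000001111111


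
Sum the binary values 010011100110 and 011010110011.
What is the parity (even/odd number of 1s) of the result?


010011100110 = 1254
011010110011 = 1715
Sum = 2969 = 101110011001
1s count = 7

odd parity (7 ones in 101110011001)


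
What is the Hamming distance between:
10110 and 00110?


XOR: 10000
Count of 1s: 1

1


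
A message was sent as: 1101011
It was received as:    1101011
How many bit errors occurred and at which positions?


XOR: 0000000

0 errors (received matches sent)


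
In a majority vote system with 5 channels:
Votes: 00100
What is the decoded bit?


Ones: 1 out of 5
Threshold: 3

0 (1/5 voted 1)


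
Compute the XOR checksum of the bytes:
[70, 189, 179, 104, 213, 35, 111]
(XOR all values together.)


XOR chain: 70 ^ 189 ^ 179 ^ 104 ^ 213 ^ 35 ^ 111 = 185

185


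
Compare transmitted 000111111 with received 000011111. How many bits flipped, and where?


XOR: 000100000

1 error(s) at position(s): 3


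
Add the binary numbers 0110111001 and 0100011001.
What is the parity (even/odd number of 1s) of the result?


0110111001 = 441
0100011001 = 281
Sum = 722 = 1011010010
1s count = 5

odd parity (5 ones in 1011010010)


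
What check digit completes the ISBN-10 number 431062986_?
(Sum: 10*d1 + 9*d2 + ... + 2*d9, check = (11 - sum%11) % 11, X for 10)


Weighted sum: 193
193 mod 11 = 6

Check digit: 5


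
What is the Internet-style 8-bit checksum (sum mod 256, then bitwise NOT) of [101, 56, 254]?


Sum = 411 mod 256 = 155
Complement = 100

100


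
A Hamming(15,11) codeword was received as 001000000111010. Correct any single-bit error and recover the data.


Syndrome = 0: no error detected

Data: 10000111010 (no errors)


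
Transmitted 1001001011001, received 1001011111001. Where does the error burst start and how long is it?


XOR: 0000010100000

Burst at position 5, length 3


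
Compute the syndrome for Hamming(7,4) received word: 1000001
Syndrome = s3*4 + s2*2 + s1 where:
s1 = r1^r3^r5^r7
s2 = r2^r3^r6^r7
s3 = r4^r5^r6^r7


s1=0, s2=1, s3=1

Syndrome = 6 (error at position 6)


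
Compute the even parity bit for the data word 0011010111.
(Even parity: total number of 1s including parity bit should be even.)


Number of 1s in data: 6
Parity bit: 0

0


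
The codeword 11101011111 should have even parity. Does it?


Number of 1s: 9

No, parity error (9 ones)


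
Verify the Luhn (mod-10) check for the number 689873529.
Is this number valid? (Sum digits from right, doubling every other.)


Luhn sum = 60
60 mod 10 = 0

Valid (Luhn sum mod 10 = 0)


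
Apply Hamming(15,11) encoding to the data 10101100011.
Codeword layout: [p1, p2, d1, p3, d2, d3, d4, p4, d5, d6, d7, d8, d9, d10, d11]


Parity bits: p1=1, p2=1, p3=1, p4=0

111101001100011


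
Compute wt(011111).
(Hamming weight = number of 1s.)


Counting 1s in 011111

5


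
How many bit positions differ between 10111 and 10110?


XOR: 00001
Count of 1s: 1

1


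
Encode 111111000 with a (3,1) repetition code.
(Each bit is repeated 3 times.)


Each bit -> 3 copies

111111111111111111000000000


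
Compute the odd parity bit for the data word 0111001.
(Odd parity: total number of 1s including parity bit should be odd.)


Number of 1s in data: 4
Parity bit: 1

1


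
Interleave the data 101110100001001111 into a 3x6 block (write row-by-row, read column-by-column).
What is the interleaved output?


Matrix:
  101110
  100001
  001111
Read columns: 110000101101101011

110000101101101011
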